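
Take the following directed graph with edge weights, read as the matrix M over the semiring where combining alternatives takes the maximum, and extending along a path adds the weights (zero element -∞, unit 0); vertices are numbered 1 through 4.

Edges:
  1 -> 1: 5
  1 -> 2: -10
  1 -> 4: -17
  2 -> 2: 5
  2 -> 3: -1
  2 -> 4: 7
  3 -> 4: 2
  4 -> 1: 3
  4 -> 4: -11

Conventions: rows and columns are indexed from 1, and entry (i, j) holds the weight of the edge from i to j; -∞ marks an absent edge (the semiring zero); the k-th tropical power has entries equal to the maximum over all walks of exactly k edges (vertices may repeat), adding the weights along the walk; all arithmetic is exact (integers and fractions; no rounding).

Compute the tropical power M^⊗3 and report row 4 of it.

M^⊗2:
  [10, -5, -11, -3]
  [10, 10, 4, 12]
  [5, -∞, -∞, -9]
  [8, -7, -∞, -14]
M^⊗3:
  [15, 0, -6, 2]
  [15, 15, 9, 17]
  [10, -5, -∞, -12]
  [13, -2, -8, 0]
Answer: row 4 of M^⊗3 = [13, -2, -8, 0]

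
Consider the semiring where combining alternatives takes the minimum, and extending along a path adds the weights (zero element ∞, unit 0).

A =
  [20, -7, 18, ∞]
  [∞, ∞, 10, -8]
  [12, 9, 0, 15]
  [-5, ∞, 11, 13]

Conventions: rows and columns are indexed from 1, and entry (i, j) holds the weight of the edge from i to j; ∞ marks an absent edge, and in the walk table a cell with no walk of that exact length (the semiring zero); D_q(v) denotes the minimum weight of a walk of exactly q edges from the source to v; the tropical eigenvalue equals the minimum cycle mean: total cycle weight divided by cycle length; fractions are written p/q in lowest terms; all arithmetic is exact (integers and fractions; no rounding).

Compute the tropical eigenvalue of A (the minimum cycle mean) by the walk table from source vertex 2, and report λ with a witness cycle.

q=0: [∞, 0, ∞, ∞]
q=1: [∞, ∞, 10, -8]
q=2: [-13, 19, 3, 5]
q=3: [0, -20, 3, 11]
q=4: [6, -7, -10, -28]
Optimal cycle mean attained by: cycle 1->2->4->1, total (-7) + (-8) + (-5), length 3.
Answer: λ = -20/3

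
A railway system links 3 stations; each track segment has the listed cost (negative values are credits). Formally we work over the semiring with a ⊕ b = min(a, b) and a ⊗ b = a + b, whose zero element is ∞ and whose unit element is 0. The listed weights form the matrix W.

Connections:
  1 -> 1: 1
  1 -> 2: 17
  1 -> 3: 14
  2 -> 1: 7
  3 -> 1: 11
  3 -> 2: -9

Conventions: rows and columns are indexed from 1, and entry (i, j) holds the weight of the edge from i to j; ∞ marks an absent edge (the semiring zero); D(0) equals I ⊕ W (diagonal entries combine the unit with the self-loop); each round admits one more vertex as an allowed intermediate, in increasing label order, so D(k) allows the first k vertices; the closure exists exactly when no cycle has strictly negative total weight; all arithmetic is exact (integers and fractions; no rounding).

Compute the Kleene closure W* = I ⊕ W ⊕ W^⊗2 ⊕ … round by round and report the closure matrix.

D(0):
  [0, 17, 14]
  [7, 0, ∞]
  [11, -9, 0]
D(1):
  [0, 17, 14]
  [7, 0, 21]
  [11, -9, 0]
D(2):
  [0, 17, 14]
  [7, 0, 21]
  [-2, -9, 0]
D(3):
  [0, 5, 14]
  [7, 0, 21]
  [-2, -9, 0]
Answer: W* = [[0, 5, 14], [7, 0, 21], [-2, -9, 0]]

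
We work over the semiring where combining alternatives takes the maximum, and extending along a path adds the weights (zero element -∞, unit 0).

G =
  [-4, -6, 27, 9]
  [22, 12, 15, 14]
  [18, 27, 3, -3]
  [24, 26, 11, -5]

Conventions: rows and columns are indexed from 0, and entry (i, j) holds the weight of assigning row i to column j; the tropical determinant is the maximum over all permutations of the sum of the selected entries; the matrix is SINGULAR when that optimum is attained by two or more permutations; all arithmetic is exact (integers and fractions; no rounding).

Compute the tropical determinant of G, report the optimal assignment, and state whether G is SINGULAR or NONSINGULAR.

σ = (0, 1, 2, 3): (-4) + 12 + 3 + (-5) = 6
σ = (0, 1, 3, 2): (-4) + 12 + (-3) + 11 = 16
σ = (0, 2, 1, 3): (-4) + 15 + 27 + (-5) = 33
σ = (0, 2, 3, 1): (-4) + 15 + (-3) + 26 = 34
σ = (0, 3, 1, 2): (-4) + 14 + 27 + 11 = 48
σ = (0, 3, 2, 1): (-4) + 14 + 3 + 26 = 39
σ = (1, 0, 2, 3): (-6) + 22 + 3 + (-5) = 14
σ = (1, 0, 3, 2): (-6) + 22 + (-3) + 11 = 24
σ = (1, 2, 0, 3): (-6) + 15 + 18 + (-5) = 22
σ = (1, 2, 3, 0): (-6) + 15 + (-3) + 24 = 30
σ = (1, 3, 0, 2): (-6) + 14 + 18 + 11 = 37
σ = (1, 3, 2, 0): (-6) + 14 + 3 + 24 = 35
σ = (2, 0, 1, 3): 27 + 22 + 27 + (-5) = 71
σ = (2, 0, 3, 1): 27 + 22 + (-3) + 26 = 72
σ = (2, 1, 0, 3): 27 + 12 + 18 + (-5) = 52
σ = (2, 1, 3, 0): 27 + 12 + (-3) + 24 = 60
σ = (2, 3, 0, 1): 27 + 14 + 18 + 26 = 85
σ = (2, 3, 1, 0): 27 + 14 + 27 + 24 = 92
σ = (3, 0, 1, 2): 9 + 22 + 27 + 11 = 69
σ = (3, 0, 2, 1): 9 + 22 + 3 + 26 = 60
σ = (3, 1, 0, 2): 9 + 12 + 18 + 11 = 50
σ = (3, 1, 2, 0): 9 + 12 + 3 + 24 = 48
σ = (3, 2, 0, 1): 9 + 15 + 18 + 26 = 68
σ = (3, 2, 1, 0): 9 + 15 + 27 + 24 = 75
Optimal value attained by: σ = (2, 3, 1, 0).
Answer: det⊕(G) = 92; verdict: NONSINGULAR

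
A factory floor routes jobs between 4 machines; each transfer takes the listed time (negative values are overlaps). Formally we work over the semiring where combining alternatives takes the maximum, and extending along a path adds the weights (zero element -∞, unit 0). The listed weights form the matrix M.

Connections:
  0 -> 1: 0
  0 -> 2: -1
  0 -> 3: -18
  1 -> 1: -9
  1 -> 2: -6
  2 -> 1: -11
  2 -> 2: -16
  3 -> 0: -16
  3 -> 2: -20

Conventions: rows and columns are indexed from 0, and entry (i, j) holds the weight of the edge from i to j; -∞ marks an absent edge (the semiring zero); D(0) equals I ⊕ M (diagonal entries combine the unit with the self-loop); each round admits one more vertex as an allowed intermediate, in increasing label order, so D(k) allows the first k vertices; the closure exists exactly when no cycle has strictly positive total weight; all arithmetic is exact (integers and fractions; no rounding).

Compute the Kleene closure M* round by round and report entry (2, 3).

D(0):
  [0, 0, -1, -18]
  [-∞, 0, -6, -∞]
  [-∞, -11, 0, -∞]
  [-16, -∞, -20, 0]
D(1):
  [0, 0, -1, -18]
  [-∞, 0, -6, -∞]
  [-∞, -11, 0, -∞]
  [-16, -16, -17, 0]
D(2):
  [0, 0, -1, -18]
  [-∞, 0, -6, -∞]
  [-∞, -11, 0, -∞]
  [-16, -16, -17, 0]
D(3):
  [0, 0, -1, -18]
  [-∞, 0, -6, -∞]
  [-∞, -11, 0, -∞]
  [-16, -16, -17, 0]
D(4):
  [0, 0, -1, -18]
  [-∞, 0, -6, -∞]
  [-∞, -11, 0, -∞]
  [-16, -16, -17, 0]
Answer: M*[2][3] = -∞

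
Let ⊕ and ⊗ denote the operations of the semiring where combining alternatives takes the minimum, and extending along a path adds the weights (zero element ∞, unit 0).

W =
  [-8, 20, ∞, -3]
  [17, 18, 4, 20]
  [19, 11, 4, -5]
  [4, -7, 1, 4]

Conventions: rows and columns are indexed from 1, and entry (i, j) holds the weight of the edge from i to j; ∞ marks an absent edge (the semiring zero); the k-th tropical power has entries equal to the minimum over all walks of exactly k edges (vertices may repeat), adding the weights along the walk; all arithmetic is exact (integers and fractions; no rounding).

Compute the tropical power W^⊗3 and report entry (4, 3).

W^⊗2:
  [-16, -10, -2, -11]
  [9, 13, 8, -1]
  [-1, -12, -4, -1]
  [-4, -3, -3, -4]
W^⊗3:
  [-24, -18, -10, -19]
  [1, -8, 0, 3]
  [-9, -8, -8, -9]
  [-12, -11, -3, -8]
Key observation: the optimum is the walk 4->3->4->3, with weight 1 + (-5) + 1 = -3.
Optimal value attained by: walk 4->3->4->3.
Answer: (W^⊗3)[4][3] = -3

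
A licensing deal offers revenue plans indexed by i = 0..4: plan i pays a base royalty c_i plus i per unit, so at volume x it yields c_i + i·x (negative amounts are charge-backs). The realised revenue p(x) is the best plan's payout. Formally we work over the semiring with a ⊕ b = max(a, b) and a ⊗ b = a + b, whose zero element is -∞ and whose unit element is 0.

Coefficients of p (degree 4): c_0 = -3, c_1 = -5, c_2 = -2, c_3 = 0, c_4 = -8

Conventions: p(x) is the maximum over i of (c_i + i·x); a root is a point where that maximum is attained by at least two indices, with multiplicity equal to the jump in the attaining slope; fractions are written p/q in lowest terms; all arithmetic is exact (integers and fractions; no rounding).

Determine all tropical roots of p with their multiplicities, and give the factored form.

hull edge (i=0, c=-3) to (i=3, c=0): slope 1, span 3
hull edge (i=3, c=0) to (i=4, c=-8): slope -8, span 1
Factored form: p(x) = -8 ⊗ (x ⊕ (-1)) ⊗ (x ⊕ (-1)) ⊗ (x ⊕ (-1)) ⊗ (x ⊕ 8)
Answer: roots = -1 (mult 3), 8 (mult 1)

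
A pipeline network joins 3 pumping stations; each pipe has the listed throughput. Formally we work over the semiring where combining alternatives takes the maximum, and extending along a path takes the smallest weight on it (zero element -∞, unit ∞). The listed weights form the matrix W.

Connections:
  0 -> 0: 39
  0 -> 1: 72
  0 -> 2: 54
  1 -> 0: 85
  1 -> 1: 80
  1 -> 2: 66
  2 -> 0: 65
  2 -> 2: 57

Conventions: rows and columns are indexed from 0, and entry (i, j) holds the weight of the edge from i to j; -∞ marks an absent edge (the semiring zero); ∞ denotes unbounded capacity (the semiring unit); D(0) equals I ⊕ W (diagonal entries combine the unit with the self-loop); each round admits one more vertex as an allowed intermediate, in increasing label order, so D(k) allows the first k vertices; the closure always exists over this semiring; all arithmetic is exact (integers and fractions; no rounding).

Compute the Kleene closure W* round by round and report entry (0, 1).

D(0):
  [∞, 72, 54]
  [85, ∞, 66]
  [65, -∞, ∞]
D(1):
  [∞, 72, 54]
  [85, ∞, 66]
  [65, 65, ∞]
D(2):
  [∞, 72, 66]
  [85, ∞, 66]
  [65, 65, ∞]
D(3):
  [∞, 72, 66]
  [85, ∞, 66]
  [65, 65, ∞]
Answer: W*[0][1] = 72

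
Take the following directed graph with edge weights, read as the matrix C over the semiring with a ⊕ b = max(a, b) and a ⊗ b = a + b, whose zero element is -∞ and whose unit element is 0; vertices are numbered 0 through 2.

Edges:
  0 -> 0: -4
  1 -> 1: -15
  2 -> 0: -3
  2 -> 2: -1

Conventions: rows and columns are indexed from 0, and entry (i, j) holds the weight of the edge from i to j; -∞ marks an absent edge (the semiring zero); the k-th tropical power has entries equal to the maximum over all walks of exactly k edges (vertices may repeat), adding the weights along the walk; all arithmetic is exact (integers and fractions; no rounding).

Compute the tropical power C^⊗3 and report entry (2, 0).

C^⊗2:
  [-8, -∞, -∞]
  [-∞, -30, -∞]
  [-4, -∞, -2]
C^⊗3:
  [-12, -∞, -∞]
  [-∞, -45, -∞]
  [-5, -∞, -3]
Key observation: the optimum is the walk 2->2->2->0, with weight (-1) + (-1) + (-3) = -5.
Optimal value attained by: walk 2->2->2->0.
Answer: (C^⊗3)[2][0] = -5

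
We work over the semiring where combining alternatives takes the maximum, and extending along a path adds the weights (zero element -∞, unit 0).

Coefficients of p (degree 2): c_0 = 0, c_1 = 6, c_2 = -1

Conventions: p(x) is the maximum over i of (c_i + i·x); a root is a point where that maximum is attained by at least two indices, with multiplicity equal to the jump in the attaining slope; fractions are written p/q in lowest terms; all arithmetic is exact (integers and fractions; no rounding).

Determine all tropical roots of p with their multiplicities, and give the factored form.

hull edge (i=0, c=0) to (i=1, c=6): slope 6, span 1
hull edge (i=1, c=6) to (i=2, c=-1): slope -7, span 1
Factored form: p(x) = -1 ⊗ (x ⊕ (-6)) ⊗ (x ⊕ 7)
Answer: roots = -6 (mult 1), 7 (mult 1)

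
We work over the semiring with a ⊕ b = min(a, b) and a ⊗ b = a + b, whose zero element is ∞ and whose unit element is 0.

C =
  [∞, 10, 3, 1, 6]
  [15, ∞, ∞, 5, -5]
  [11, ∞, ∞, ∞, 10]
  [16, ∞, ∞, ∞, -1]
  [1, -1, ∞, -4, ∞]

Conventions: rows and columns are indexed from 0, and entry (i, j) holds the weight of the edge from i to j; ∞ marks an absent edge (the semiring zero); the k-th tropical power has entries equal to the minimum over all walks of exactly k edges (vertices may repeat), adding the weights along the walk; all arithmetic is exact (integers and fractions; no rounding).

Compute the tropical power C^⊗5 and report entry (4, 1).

C^⊗2:
  [7, 5, ∞, 2, 0]
  [-4, -6, 18, -9, 4]
  [11, 9, 14, 6, 17]
  [0, -2, 19, -5, 22]
  [12, 11, 4, 2, -6]
C^⊗3:
  [1, -1, 10, -4, 0]
  [5, 3, -1, -3, -11]
  [18, 16, 14, 12, 4]
  [11, 10, 3, 1, -7]
  [-5, -7, 15, -10, 1]
C^⊗4:
  [1, -1, 4, -4, -6]
  [-10, -12, 8, -15, -4]
  [5, 3, 21, 0, 11]
  [-6, -8, 14, -11, 0]
  [2, 0, -2, -4, -12]
C^⊗5:
  [-5, -7, 4, -10, -6]
  [-3, -5, -7, -9, -17]
  [12, 10, 8, 6, -2]
  [1, -1, -3, -5, -13]
  [-11, -13, 5, -16, -5]
Key observation: the optimum is the walk 4->1->4->1->4->1, with weight (-1) + (-5) + (-1) + (-5) + (-1) = -13.
Optimal value attained by: walk 4->1->4->1->4->1.
Answer: (C^⊗5)[4][1] = -13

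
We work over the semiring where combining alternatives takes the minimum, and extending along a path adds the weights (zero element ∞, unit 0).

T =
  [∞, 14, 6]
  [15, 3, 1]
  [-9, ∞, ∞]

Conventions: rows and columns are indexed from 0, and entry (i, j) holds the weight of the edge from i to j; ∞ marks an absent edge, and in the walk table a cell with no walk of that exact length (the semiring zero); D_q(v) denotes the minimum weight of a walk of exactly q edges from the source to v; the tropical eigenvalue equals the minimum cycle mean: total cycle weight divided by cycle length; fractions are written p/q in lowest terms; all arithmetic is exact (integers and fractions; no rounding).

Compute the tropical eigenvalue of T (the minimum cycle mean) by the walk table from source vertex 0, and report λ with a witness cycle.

q=0: [0, ∞, ∞]
q=1: [∞, 14, 6]
q=2: [-3, 17, 15]
q=3: [6, 11, 3]
Optimal cycle mean attained by: cycle 0->2->0, total 6 + (-9), length 2.
Answer: λ = -3/2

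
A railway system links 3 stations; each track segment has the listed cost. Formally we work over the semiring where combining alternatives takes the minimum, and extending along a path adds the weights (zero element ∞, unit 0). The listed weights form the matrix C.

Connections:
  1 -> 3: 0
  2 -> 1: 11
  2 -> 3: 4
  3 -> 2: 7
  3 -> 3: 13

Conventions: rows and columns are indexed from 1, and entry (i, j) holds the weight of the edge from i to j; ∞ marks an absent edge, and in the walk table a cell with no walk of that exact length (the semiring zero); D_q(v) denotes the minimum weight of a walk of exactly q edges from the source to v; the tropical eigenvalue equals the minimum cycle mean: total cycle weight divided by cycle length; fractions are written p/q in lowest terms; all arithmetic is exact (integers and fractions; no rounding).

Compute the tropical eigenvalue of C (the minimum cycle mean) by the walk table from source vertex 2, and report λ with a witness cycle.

q=0: [∞, 0, ∞]
q=1: [11, ∞, 4]
q=2: [∞, 11, 11]
q=3: [22, 18, 15]
Optimal cycle mean attained by: cycle 2->3->2, total 4 + 7, length 2.
Answer: λ = 11/2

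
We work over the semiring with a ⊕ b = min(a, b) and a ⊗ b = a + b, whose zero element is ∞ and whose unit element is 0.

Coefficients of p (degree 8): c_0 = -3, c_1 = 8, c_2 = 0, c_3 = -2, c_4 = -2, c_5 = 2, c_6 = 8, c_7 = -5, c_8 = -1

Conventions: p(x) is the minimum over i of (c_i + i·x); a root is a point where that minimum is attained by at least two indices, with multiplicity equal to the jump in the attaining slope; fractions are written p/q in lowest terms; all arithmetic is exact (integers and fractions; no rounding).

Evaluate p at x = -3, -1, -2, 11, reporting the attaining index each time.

p(-3) = min(-3+0·(-3)=-3, 8+1·(-3)=5, 0+2·(-3)=-6, -2+3·(-3)=-11, -2+4·(-3)=-14, 2+5·(-3)=-13, 8+6·(-3)=-10, -5+7·(-3)=-26, -1+8·(-3)=-25) = -26 (attained by i=7)
p(-1) = min(-3+0·(-1)=-3, 8+1·(-1)=7, 0+2·(-1)=-2, -2+3·(-1)=-5, -2+4·(-1)=-6, 2+5·(-1)=-3, 8+6·(-1)=2, -5+7·(-1)=-12, -1+8·(-1)=-9) = -12 (attained by i=7)
p(-2) = min(-3+0·(-2)=-3, 8+1·(-2)=6, 0+2·(-2)=-4, -2+3·(-2)=-8, -2+4·(-2)=-10, 2+5·(-2)=-8, 8+6·(-2)=-4, -5+7·(-2)=-19, -1+8·(-2)=-17) = -19 (attained by i=7)
p(11) = min(-3+0·11=-3, 8+1·11=19, 0+2·11=22, -2+3·11=31, -2+4·11=42, 2+5·11=57, 8+6·11=74, -5+7·11=72, -1+8·11=87) = -3 (attained by i=0)
Answer: p(-3) = -26; p(-1) = -12; p(-2) = -19; p(11) = -3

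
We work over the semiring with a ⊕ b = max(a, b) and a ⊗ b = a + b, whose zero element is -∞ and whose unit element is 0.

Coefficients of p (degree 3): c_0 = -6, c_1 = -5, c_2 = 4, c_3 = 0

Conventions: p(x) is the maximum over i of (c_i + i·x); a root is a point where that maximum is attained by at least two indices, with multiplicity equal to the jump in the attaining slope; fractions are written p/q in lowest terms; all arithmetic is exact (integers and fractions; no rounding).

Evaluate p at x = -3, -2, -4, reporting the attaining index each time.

p(-3) = max(-6+0·(-3)=-6, -5+1·(-3)=-8, 4+2·(-3)=-2, 0+3·(-3)=-9) = -2 (attained by i=2)
p(-2) = max(-6+0·(-2)=-6, -5+1·(-2)=-7, 4+2·(-2)=0, 0+3·(-2)=-6) = 0 (attained by i=2)
p(-4) = max(-6+0·(-4)=-6, -5+1·(-4)=-9, 4+2·(-4)=-4, 0+3·(-4)=-12) = -4 (attained by i=2)
Answer: p(-3) = -2; p(-2) = 0; p(-4) = -4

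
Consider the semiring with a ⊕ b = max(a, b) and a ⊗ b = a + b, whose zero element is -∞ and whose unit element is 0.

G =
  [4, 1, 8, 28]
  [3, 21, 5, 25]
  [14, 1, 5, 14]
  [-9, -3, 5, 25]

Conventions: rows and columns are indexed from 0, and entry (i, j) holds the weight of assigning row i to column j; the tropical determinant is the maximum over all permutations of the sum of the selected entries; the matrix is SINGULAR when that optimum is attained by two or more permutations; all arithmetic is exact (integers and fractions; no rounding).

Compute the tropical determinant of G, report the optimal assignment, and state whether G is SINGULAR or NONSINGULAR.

σ = (0, 1, 2, 3): 4 + 21 + 5 + 25 = 55
σ = (0, 1, 3, 2): 4 + 21 + 14 + 5 = 44
σ = (0, 2, 1, 3): 4 + 5 + 1 + 25 = 35
σ = (0, 2, 3, 1): 4 + 5 + 14 + (-3) = 20
σ = (0, 3, 1, 2): 4 + 25 + 1 + 5 = 35
σ = (0, 3, 2, 1): 4 + 25 + 5 + (-3) = 31
σ = (1, 0, 2, 3): 1 + 3 + 5 + 25 = 34
σ = (1, 0, 3, 2): 1 + 3 + 14 + 5 = 23
σ = (1, 2, 0, 3): 1 + 5 + 14 + 25 = 45
σ = (1, 2, 3, 0): 1 + 5 + 14 + (-9) = 11
σ = (1, 3, 0, 2): 1 + 25 + 14 + 5 = 45
σ = (1, 3, 2, 0): 1 + 25 + 5 + (-9) = 22
σ = (2, 0, 1, 3): 8 + 3 + 1 + 25 = 37
σ = (2, 0, 3, 1): 8 + 3 + 14 + (-3) = 22
σ = (2, 1, 0, 3): 8 + 21 + 14 + 25 = 68
σ = (2, 1, 3, 0): 8 + 21 + 14 + (-9) = 34
σ = (2, 3, 0, 1): 8 + 25 + 14 + (-3) = 44
σ = (2, 3, 1, 0): 8 + 25 + 1 + (-9) = 25
σ = (3, 0, 1, 2): 28 + 3 + 1 + 5 = 37
σ = (3, 0, 2, 1): 28 + 3 + 5 + (-3) = 33
σ = (3, 1, 0, 2): 28 + 21 + 14 + 5 = 68
σ = (3, 1, 2, 0): 28 + 21 + 5 + (-9) = 45
σ = (3, 2, 0, 1): 28 + 5 + 14 + (-3) = 44
σ = (3, 2, 1, 0): 28 + 5 + 1 + (-9) = 25
Optimal value attained by: σ = (2, 1, 0, 3).
Answer: det⊕(G) = 68; verdict: SINGULAR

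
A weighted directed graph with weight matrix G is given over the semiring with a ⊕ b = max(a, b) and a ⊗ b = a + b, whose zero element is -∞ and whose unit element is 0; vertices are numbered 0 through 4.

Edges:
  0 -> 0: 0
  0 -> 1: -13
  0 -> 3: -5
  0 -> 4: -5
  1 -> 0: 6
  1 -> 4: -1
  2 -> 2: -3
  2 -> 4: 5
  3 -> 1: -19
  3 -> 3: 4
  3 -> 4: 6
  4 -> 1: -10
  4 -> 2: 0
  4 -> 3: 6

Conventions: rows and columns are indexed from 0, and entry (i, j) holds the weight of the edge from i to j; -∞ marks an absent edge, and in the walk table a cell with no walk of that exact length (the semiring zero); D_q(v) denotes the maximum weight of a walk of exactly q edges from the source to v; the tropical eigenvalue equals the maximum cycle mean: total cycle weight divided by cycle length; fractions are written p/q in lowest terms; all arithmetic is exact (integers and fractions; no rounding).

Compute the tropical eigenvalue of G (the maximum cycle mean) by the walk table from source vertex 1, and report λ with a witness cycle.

q=0: [-∞, 0, -∞, -∞, -∞]
q=1: [6, -∞, -∞, -∞, -1]
q=2: [6, -7, -1, 5, 1]
q=3: [6, -7, 1, 9, 11]
q=4: [6, 1, 11, 17, 15]
q=5: [7, 5, 15, 21, 23]
Optimal cycle mean attained by: cycle 3->4->3, total 6 + 6, length 2.
Answer: λ = 6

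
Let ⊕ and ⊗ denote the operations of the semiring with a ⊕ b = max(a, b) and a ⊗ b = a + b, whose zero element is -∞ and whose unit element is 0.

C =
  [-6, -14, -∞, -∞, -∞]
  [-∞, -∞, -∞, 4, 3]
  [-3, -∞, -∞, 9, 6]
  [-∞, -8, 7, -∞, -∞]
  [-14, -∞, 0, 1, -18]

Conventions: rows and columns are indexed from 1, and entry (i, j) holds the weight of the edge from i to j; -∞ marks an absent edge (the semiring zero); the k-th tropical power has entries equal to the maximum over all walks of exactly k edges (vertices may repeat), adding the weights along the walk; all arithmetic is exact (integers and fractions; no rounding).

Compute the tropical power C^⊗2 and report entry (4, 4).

C^⊗2:
  [-12, -20, -∞, -10, -11]
  [-11, -4, 11, 4, -15]
  [-8, 1, 16, 7, -12]
  [4, -∞, -∞, 16, 13]
  [-3, -7, 8, 9, 6]
Key observation: the optimum is the walk 4->3->4, with weight 7 + 9 = 16.
Optimal value attained by: walk 4->3->4.
Answer: (C^⊗2)[4][4] = 16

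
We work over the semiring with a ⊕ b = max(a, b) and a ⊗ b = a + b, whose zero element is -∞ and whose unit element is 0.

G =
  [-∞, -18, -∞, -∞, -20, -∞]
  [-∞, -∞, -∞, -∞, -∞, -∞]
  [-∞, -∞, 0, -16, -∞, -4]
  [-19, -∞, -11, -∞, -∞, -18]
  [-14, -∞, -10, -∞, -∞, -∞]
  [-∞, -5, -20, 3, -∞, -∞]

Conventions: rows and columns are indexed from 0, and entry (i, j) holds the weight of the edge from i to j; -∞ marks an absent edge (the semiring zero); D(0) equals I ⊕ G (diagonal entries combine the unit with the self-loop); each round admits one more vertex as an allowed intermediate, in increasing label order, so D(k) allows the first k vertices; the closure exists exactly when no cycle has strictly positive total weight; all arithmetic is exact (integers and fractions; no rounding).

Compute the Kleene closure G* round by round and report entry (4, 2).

D(0):
  [0, -18, -∞, -∞, -20, -∞]
  [-∞, 0, -∞, -∞, -∞, -∞]
  [-∞, -∞, 0, -16, -∞, -4]
  [-19, -∞, -11, 0, -∞, -18]
  [-14, -∞, -10, -∞, 0, -∞]
  [-∞, -5, -20, 3, -∞, 0]
D(1):
  [0, -18, -∞, -∞, -20, -∞]
  [-∞, 0, -∞, -∞, -∞, -∞]
  [-∞, -∞, 0, -16, -∞, -4]
  [-19, -37, -11, 0, -39, -18]
  [-14, -32, -10, -∞, 0, -∞]
  [-∞, -5, -20, 3, -∞, 0]
D(2):
  [0, -18, -∞, -∞, -20, -∞]
  [-∞, 0, -∞, -∞, -∞, -∞]
  [-∞, -∞, 0, -16, -∞, -4]
  [-19, -37, -11, 0, -39, -18]
  [-14, -32, -10, -∞, 0, -∞]
  [-∞, -5, -20, 3, -∞, 0]
D(3):
  [0, -18, -∞, -∞, -20, -∞]
  [-∞, 0, -∞, -∞, -∞, -∞]
  [-∞, -∞, 0, -16, -∞, -4]
  [-19, -37, -11, 0, -39, -15]
  [-14, -32, -10, -26, 0, -14]
  [-∞, -5, -20, 3, -∞, 0]
D(4):
  [0, -18, -∞, -∞, -20, -∞]
  [-∞, 0, -∞, -∞, -∞, -∞]
  [-35, -53, 0, -16, -55, -4]
  [-19, -37, -11, 0, -39, -15]
  [-14, -32, -10, -26, 0, -14]
  [-16, -5, -8, 3, -36, 0]
D(5):
  [0, -18, -30, -46, -20, -34]
  [-∞, 0, -∞, -∞, -∞, -∞]
  [-35, -53, 0, -16, -55, -4]
  [-19, -37, -11, 0, -39, -15]
  [-14, -32, -10, -26, 0, -14]
  [-16, -5, -8, 3, -36, 0]
D(6):
  [0, -18, -30, -31, -20, -34]
  [-∞, 0, -∞, -∞, -∞, -∞]
  [-20, -9, 0, -1, -40, -4]
  [-19, -20, -11, 0, -39, -15]
  [-14, -19, -10, -11, 0, -14]
  [-16, -5, -8, 3, -36, 0]
Answer: G*[4][2] = -10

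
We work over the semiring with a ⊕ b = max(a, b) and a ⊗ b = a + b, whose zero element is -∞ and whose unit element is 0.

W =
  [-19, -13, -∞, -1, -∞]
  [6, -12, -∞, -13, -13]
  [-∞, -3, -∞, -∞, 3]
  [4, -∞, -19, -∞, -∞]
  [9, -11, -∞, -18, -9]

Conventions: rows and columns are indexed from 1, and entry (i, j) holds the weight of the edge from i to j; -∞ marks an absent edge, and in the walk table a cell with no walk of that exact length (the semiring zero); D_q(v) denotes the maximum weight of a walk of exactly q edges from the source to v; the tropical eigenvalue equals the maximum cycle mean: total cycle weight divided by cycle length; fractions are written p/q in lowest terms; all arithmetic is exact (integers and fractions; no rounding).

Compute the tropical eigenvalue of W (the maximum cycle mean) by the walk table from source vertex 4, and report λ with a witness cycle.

q=0: [-∞, -∞, -∞, 0, -∞]
q=1: [4, -∞, -19, -∞, -∞]
q=2: [-15, -9, -∞, 3, -16]
q=3: [7, -21, -16, -16, -22]
q=4: [-12, -6, -35, 6, -13]
q=5: [10, -18, -13, -13, -19]
Optimal cycle mean attained by: cycle 1->4->1, total (-1) + 4, length 2.
Answer: λ = 3/2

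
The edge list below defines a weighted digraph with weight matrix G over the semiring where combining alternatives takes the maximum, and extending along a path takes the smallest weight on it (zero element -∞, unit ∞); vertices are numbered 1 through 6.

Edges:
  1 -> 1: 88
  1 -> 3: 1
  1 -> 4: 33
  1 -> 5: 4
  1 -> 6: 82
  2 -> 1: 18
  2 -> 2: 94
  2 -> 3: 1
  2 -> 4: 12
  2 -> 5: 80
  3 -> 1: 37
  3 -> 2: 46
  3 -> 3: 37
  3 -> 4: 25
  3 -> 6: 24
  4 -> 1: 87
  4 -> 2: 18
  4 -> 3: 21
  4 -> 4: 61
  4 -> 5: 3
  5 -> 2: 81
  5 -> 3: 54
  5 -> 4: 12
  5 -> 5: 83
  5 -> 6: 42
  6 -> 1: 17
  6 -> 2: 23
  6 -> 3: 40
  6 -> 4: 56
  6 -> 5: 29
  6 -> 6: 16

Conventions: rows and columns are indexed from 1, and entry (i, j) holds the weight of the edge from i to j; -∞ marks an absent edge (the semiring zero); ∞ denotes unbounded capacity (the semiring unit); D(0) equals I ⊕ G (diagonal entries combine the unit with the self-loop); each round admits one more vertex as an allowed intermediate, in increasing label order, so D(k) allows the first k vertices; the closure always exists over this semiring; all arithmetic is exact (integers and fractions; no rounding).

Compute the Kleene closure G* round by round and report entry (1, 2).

D(0):
  [∞, -∞, 1, 33, 4, 82]
  [18, ∞, 1, 12, 80, -∞]
  [37, 46, ∞, 25, -∞, 24]
  [87, 18, 21, ∞, 3, -∞]
  [-∞, 81, 54, 12, ∞, 42]
  [17, 23, 40, 56, 29, ∞]
D(1):
  [∞, -∞, 1, 33, 4, 82]
  [18, ∞, 1, 18, 80, 18]
  [37, 46, ∞, 33, 4, 37]
  [87, 18, 21, ∞, 4, 82]
  [-∞, 81, 54, 12, ∞, 42]
  [17, 23, 40, 56, 29, ∞]
D(2):
  [∞, -∞, 1, 33, 4, 82]
  [18, ∞, 1, 18, 80, 18]
  [37, 46, ∞, 33, 46, 37]
  [87, 18, 21, ∞, 18, 82]
  [18, 81, 54, 18, ∞, 42]
  [18, 23, 40, 56, 29, ∞]
D(3):
  [∞, 1, 1, 33, 4, 82]
  [18, ∞, 1, 18, 80, 18]
  [37, 46, ∞, 33, 46, 37]
  [87, 21, 21, ∞, 21, 82]
  [37, 81, 54, 33, ∞, 42]
  [37, 40, 40, 56, 40, ∞]
D(4):
  [∞, 21, 21, 33, 21, 82]
  [18, ∞, 18, 18, 80, 18]
  [37, 46, ∞, 33, 46, 37]
  [87, 21, 21, ∞, 21, 82]
  [37, 81, 54, 33, ∞, 42]
  [56, 40, 40, 56, 40, ∞]
D(5):
  [∞, 21, 21, 33, 21, 82]
  [37, ∞, 54, 33, 80, 42]
  [37, 46, ∞, 33, 46, 42]
  [87, 21, 21, ∞, 21, 82]
  [37, 81, 54, 33, ∞, 42]
  [56, 40, 40, 56, 40, ∞]
D(6):
  [∞, 40, 40, 56, 40, 82]
  [42, ∞, 54, 42, 80, 42]
  [42, 46, ∞, 42, 46, 42]
  [87, 40, 40, ∞, 40, 82]
  [42, 81, 54, 42, ∞, 42]
  [56, 40, 40, 56, 40, ∞]
Answer: G*[1][2] = 40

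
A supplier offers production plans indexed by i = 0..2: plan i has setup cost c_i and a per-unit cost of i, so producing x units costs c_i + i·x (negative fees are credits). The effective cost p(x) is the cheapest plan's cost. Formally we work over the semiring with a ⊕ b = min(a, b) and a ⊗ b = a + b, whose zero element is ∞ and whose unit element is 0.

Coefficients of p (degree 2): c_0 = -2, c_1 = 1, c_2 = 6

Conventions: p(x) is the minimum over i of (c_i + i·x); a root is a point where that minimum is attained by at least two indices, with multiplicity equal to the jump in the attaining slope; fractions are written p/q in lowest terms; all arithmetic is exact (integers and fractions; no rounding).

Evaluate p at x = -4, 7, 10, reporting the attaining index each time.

p(-4) = min(-2+0·(-4)=-2, 1+1·(-4)=-3, 6+2·(-4)=-2) = -3 (attained by i=1)
p(7) = min(-2+0·7=-2, 1+1·7=8, 6+2·7=20) = -2 (attained by i=0)
p(10) = min(-2+0·10=-2, 1+1·10=11, 6+2·10=26) = -2 (attained by i=0)
Answer: p(-4) = -3; p(7) = -2; p(10) = -2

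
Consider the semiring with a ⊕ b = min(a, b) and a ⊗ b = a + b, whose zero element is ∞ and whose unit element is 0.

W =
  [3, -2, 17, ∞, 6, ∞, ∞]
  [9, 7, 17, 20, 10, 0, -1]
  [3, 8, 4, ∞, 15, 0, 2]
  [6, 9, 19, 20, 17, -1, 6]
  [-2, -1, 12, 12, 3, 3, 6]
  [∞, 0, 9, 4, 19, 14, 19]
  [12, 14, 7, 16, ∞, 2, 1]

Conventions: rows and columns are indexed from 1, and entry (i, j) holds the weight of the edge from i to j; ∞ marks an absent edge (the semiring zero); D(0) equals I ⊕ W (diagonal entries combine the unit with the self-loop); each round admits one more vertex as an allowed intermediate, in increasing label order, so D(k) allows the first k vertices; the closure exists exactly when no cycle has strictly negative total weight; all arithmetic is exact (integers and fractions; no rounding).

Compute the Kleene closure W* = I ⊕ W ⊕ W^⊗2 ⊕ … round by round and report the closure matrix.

D(0):
  [0, -2, 17, ∞, 6, ∞, ∞]
  [9, 0, 17, 20, 10, 0, -1]
  [3, 8, 0, ∞, 15, 0, 2]
  [6, 9, 19, 0, 17, -1, 6]
  [-2, -1, 12, 12, 0, 3, 6]
  [∞, 0, 9, 4, 19, 0, 19]
  [12, 14, 7, 16, ∞, 2, 0]
D(1):
  [0, -2, 17, ∞, 6, ∞, ∞]
  [9, 0, 17, 20, 10, 0, -1]
  [3, 1, 0, ∞, 9, 0, 2]
  [6, 4, 19, 0, 12, -1, 6]
  [-2, -4, 12, 12, 0, 3, 6]
  [∞, 0, 9, 4, 19, 0, 19]
  [12, 10, 7, 16, 18, 2, 0]
D(2):
  [0, -2, 15, 18, 6, -2, -3]
  [9, 0, 17, 20, 10, 0, -1]
  [3, 1, 0, 21, 9, 0, 0]
  [6, 4, 19, 0, 12, -1, 3]
  [-2, -4, 12, 12, 0, -4, -5]
  [9, 0, 9, 4, 10, 0, -1]
  [12, 10, 7, 16, 18, 2, 0]
D(3):
  [0, -2, 15, 18, 6, -2, -3]
  [9, 0, 17, 20, 10, 0, -1]
  [3, 1, 0, 21, 9, 0, 0]
  [6, 4, 19, 0, 12, -1, 3]
  [-2, -4, 12, 12, 0, -4, -5]
  [9, 0, 9, 4, 10, 0, -1]
  [10, 8, 7, 16, 16, 2, 0]
D(4):
  [0, -2, 15, 18, 6, -2, -3]
  [9, 0, 17, 20, 10, 0, -1]
  [3, 1, 0, 21, 9, 0, 0]
  [6, 4, 19, 0, 12, -1, 3]
  [-2, -4, 12, 12, 0, -4, -5]
  [9, 0, 9, 4, 10, 0, -1]
  [10, 8, 7, 16, 16, 2, 0]
D(5):
  [0, -2, 15, 18, 6, -2, -3]
  [8, 0, 17, 20, 10, 0, -1]
  [3, 1, 0, 21, 9, 0, 0]
  [6, 4, 19, 0, 12, -1, 3]
  [-2, -4, 12, 12, 0, -4, -5]
  [8, 0, 9, 4, 10, 0, -1]
  [10, 8, 7, 16, 16, 2, 0]
D(6):
  [0, -2, 7, 2, 6, -2, -3]
  [8, 0, 9, 4, 10, 0, -1]
  [3, 0, 0, 4, 9, 0, -1]
  [6, -1, 8, 0, 9, -1, -2]
  [-2, -4, 5, 0, 0, -4, -5]
  [8, 0, 9, 4, 10, 0, -1]
  [10, 2, 7, 6, 12, 2, 0]
D(7):
  [0, -2, 4, 2, 6, -2, -3]
  [8, 0, 6, 4, 10, 0, -1]
  [3, 0, 0, 4, 9, 0, -1]
  [6, -1, 5, 0, 9, -1, -2]
  [-2, -4, 2, 0, 0, -4, -5]
  [8, 0, 6, 4, 10, 0, -1]
  [10, 2, 7, 6, 12, 2, 0]
Answer: W* = [[0, -2, 4, 2, 6, -2, -3], [8, 0, 6, 4, 10, 0, -1], [3, 0, 0, 4, 9, 0, -1], [6, -1, 5, 0, 9, -1, -2], [-2, -4, 2, 0, 0, -4, -5], [8, 0, 6, 4, 10, 0, -1], [10, 2, 7, 6, 12, 2, 0]]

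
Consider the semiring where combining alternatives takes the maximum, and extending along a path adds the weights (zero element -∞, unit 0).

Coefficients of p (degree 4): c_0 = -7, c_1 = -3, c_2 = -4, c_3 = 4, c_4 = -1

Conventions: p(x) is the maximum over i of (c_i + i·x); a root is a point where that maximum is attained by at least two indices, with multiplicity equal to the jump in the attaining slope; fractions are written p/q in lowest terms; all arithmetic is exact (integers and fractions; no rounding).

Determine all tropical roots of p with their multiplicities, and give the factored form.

hull edge (i=0, c=-7) to (i=1, c=-3): slope 4, span 1
hull edge (i=1, c=-3) to (i=3, c=4): slope 7/2, span 2
hull edge (i=3, c=4) to (i=4, c=-1): slope -5, span 1
Factored form: p(x) = -1 ⊗ (x ⊕ (-4)) ⊗ (x ⊕ (-7/2)) ⊗ (x ⊕ (-7/2)) ⊗ (x ⊕ 5)
Answer: roots = -4 (mult 1), -7/2 (mult 2), 5 (mult 1)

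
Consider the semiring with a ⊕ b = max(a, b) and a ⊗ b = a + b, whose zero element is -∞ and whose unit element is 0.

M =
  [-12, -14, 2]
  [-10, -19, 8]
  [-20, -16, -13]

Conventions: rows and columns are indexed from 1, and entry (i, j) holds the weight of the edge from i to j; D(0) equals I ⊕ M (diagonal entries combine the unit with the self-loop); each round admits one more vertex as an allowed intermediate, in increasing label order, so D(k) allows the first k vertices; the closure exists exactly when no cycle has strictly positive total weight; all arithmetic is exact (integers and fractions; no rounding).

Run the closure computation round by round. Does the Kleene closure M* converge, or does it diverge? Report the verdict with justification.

D(0):
  [0, -14, 2]
  [-10, 0, 8]
  [-20, -16, 0]
D(1):
  [0, -14, 2]
  [-10, 0, 8]
  [-20, -16, 0]
D(2):
  [0, -14, 2]
  [-10, 0, 8]
  [-20, -16, 0]
D(3):
  [0, -14, 2]
  [-10, 0, 8]
  [-20, -16, 0]
Key observation: every diagonal entry stays at the unit through all rounds, so no improving cycle exists.
Answer: CONVERGES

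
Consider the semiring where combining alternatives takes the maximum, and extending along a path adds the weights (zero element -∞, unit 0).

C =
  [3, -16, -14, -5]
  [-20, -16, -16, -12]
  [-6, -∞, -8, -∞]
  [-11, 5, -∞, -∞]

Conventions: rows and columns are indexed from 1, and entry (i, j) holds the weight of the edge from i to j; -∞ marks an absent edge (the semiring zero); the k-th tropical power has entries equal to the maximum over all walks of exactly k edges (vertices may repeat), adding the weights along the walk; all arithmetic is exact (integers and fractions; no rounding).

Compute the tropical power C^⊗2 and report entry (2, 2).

C^⊗2:
  [6, 0, -11, -2]
  [-17, -7, -24, -25]
  [-3, -22, -16, -11]
  [-8, -11, -11, -7]
Key observation: the optimum is the walk 2->4->2, with weight (-12) + 5 = -7.
Optimal value attained by: walk 2->4->2.
Answer: (C^⊗2)[2][2] = -7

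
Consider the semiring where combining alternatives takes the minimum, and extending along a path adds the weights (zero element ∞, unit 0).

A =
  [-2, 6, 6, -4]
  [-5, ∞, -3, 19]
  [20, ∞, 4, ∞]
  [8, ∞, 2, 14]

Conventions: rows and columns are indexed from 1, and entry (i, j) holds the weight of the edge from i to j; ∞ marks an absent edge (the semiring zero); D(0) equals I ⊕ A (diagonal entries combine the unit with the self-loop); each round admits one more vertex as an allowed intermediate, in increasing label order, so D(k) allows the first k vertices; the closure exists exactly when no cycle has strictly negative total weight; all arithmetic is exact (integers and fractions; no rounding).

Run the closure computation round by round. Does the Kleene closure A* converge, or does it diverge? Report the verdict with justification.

Detection: at round 0, diagonal entry (1, 1) turns strictly negative.
Key observation: the cycle 1->1 has total weight (-2), which is strictly negative.
Answer: DIVERGES — negative cycle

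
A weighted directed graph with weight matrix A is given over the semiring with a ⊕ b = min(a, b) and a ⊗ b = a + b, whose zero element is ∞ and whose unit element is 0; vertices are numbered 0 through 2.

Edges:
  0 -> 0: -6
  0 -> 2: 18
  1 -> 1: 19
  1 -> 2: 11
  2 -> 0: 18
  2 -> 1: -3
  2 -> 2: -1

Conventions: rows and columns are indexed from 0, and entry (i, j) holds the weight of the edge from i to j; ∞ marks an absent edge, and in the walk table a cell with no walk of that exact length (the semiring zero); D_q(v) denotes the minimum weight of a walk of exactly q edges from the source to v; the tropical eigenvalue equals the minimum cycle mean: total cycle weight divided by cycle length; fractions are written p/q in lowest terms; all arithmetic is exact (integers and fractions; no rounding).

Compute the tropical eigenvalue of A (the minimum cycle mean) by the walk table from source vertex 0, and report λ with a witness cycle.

q=0: [0, ∞, ∞]
q=1: [-6, ∞, 18]
q=2: [-12, 15, 12]
q=3: [-18, 9, 6]
Optimal cycle mean attained by: cycle 0->0, total (-6), length 1.
Answer: λ = -6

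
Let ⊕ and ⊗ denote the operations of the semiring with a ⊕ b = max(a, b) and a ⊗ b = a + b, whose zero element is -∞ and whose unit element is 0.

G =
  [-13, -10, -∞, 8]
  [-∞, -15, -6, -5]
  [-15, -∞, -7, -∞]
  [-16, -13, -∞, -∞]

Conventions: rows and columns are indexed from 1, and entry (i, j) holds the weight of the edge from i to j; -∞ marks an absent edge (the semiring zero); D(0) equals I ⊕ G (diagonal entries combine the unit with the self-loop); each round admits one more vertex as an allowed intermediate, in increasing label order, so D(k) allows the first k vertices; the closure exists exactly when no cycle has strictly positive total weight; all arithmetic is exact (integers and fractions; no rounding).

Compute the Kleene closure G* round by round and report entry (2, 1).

D(0):
  [0, -10, -∞, 8]
  [-∞, 0, -6, -5]
  [-15, -∞, 0, -∞]
  [-16, -13, -∞, 0]
D(1):
  [0, -10, -∞, 8]
  [-∞, 0, -6, -5]
  [-15, -25, 0, -7]
  [-16, -13, -∞, 0]
D(2):
  [0, -10, -16, 8]
  [-∞, 0, -6, -5]
  [-15, -25, 0, -7]
  [-16, -13, -19, 0]
D(3):
  [0, -10, -16, 8]
  [-21, 0, -6, -5]
  [-15, -25, 0, -7]
  [-16, -13, -19, 0]
D(4):
  [0, -5, -11, 8]
  [-21, 0, -6, -5]
  [-15, -20, 0, -7]
  [-16, -13, -19, 0]
Answer: G*[2][1] = -21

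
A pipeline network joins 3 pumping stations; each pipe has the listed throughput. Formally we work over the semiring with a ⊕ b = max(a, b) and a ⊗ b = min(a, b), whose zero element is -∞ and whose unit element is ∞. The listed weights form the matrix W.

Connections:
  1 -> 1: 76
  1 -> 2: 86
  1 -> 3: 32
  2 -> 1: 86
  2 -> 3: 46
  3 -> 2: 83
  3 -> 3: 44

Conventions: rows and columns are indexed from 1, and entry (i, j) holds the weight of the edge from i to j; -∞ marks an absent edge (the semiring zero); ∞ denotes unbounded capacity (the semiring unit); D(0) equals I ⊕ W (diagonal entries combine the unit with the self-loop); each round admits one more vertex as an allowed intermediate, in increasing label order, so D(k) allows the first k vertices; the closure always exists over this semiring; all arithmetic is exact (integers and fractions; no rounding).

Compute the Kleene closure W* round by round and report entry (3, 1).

D(0):
  [∞, 86, 32]
  [86, ∞, 46]
  [-∞, 83, ∞]
D(1):
  [∞, 86, 32]
  [86, ∞, 46]
  [-∞, 83, ∞]
D(2):
  [∞, 86, 46]
  [86, ∞, 46]
  [83, 83, ∞]
D(3):
  [∞, 86, 46]
  [86, ∞, 46]
  [83, 83, ∞]
Answer: W*[3][1] = 83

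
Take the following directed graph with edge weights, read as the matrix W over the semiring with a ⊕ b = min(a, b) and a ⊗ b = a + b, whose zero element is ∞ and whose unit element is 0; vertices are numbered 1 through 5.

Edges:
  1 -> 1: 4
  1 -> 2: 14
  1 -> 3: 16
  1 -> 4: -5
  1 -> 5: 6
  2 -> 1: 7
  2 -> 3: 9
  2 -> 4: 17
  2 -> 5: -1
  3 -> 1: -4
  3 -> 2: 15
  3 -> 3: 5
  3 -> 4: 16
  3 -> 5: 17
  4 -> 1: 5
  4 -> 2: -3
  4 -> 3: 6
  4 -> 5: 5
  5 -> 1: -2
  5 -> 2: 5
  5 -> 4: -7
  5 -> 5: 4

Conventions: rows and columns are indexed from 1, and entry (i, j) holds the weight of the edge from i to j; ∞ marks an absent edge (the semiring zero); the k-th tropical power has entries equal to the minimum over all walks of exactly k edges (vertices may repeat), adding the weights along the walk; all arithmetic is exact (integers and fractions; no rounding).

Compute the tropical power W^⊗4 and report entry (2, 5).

W^⊗2:
  [0, -8, 1, -1, 0]
  [-3, 4, 14, -8, 3]
  [0, 10, 10, -9, 2]
  [2, 10, 6, -2, -4]
  [-2, -10, -1, -7, -2]
W^⊗3:
  [-3, -4, 1, -7, -9]
  [-3, -11, -2, -8, -3]
  [-4, -12, -3, -5, -4]
  [-6, -5, 4, -11, 0]
  [-5, -10, -1, -9, -11]
W^⊗4:
  [-11, -10, -1, -16, -5]
  [-6, -11, -2, -10, -12]
  [-7, -8, -3, -11, -13]
  [-6, -14, -5, -11, -6]
  [-13, -12, -3, -18, -11]
Key observation: the optimum is the walk 2->5->4->2->5, with weight (-1) + (-7) + (-3) + (-1) = -12.
Optimal value attained by: walk 2->5->4->2->5.
Answer: (W^⊗4)[2][5] = -12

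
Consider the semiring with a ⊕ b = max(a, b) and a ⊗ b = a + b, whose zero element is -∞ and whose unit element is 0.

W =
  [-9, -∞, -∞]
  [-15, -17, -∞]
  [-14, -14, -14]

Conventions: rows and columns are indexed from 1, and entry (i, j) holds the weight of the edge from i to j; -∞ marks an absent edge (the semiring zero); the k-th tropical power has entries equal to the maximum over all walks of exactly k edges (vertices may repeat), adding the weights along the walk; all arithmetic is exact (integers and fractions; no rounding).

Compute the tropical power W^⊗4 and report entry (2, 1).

W^⊗2:
  [-18, -∞, -∞]
  [-24, -34, -∞]
  [-23, -28, -28]
W^⊗3:
  [-27, -∞, -∞]
  [-33, -51, -∞]
  [-32, -42, -42]
W^⊗4:
  [-36, -∞, -∞]
  [-42, -68, -∞]
  [-41, -56, -56]
Key observation: the optimum is the walk 2->1->1->1->1, with weight (-15) + (-9) + (-9) + (-9) = -42.
Optimal value attained by: walk 2->1->1->1->1.
Answer: (W^⊗4)[2][1] = -42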